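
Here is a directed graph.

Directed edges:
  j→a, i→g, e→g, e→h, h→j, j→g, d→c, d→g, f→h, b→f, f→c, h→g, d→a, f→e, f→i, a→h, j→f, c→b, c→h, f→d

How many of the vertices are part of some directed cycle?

A vertex is on a directed cycle iff it belongs to a strongly connected component of size ≥ 2 (or has a self-loop).
The vertices on cycles are {a, b, c, d, e, f, h, j} — 8 in total.

8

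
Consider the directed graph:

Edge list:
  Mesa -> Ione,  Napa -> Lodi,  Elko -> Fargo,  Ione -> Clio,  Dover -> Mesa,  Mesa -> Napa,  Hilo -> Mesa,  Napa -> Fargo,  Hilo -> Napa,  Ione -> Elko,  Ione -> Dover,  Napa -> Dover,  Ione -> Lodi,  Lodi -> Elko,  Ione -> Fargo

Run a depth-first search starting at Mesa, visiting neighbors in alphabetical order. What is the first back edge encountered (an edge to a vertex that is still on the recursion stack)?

DFS from Mesa (visiting neighbors in alphabetical order); mark gray on enter, black on exit:
Mesa gray
  Ione gray
    Clio gray
    Clio black
    Dover gray
      Dover→Mesa: Mesa is gray → back edge
First back edge: Dover → Mesa.

Dover->Mesa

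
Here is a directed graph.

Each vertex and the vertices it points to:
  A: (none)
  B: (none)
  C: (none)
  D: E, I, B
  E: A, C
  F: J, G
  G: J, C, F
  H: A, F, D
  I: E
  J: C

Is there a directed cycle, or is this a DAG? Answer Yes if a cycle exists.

Yes

DFS with white/gray/black marking, starting from F:
F gray
  J gray
    C gray
    C black
  J black
  G gray
    G→J: J black — skip
    G→C: C black — skip
    G→F: F is gray → back edge
Back edge found, so a cycle exists: F → G → F.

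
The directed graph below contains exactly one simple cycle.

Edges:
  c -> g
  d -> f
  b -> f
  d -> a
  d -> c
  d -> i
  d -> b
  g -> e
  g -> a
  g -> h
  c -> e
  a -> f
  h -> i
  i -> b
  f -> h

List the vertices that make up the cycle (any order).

DFS with gray/black marking from i:
i gray
  b gray
    f gray
      h gray
        h→i: i is gray → back edge
Back edge closes the cycle i → b → f → h → i; its vertices are {b, f, h, i}.

b, f, h, i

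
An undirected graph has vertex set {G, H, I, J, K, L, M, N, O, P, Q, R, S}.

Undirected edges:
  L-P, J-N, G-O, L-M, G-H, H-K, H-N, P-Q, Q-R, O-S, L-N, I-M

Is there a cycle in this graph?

No

DFS, tracking each vertex's parent; an edge to a visited non-parent vertex closes a cycle.
Start from L:
visit L (parent –)
  visit N (parent L)
    N–L: parent, skip
    visit J (parent N)
      J–N: parent, skip
    visit H (parent N)
      H–N: parent, skip
      visit G (parent H)
        visit O (parent G)
          O–G: parent, skip
          visit S (parent O)
            S–O: parent, skip
        G–H: parent, skip
      visit K (parent H)
        K–H: parent, skip
  visit P (parent L)
    P–L: parent, skip
    visit Q (parent P)
      Q–P: parent, skip
      visit R (parent Q)
        R–Q: parent, skip
  visit M (parent L)
    visit I (parent M)
      I–M: parent, skip
    M–L: parent, skip
No non-parent visited neighbor found — the graph is a forest.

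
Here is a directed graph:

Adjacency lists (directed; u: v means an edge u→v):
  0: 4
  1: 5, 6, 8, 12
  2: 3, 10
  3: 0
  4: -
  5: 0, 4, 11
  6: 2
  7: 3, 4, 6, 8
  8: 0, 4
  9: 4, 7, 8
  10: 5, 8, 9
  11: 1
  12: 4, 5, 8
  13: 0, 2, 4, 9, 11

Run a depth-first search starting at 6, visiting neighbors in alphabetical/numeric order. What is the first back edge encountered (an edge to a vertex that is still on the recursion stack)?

1->5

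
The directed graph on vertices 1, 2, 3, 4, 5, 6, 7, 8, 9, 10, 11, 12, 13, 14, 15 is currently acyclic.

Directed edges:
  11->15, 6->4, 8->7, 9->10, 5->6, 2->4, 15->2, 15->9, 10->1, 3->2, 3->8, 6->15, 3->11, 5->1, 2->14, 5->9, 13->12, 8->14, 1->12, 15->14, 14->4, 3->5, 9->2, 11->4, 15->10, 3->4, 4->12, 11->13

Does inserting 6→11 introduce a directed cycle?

Adding 6→11 creates a cycle iff 11 can already reach 6.
Explore from 11: no path reaches 6. The graph stays acyclic.

No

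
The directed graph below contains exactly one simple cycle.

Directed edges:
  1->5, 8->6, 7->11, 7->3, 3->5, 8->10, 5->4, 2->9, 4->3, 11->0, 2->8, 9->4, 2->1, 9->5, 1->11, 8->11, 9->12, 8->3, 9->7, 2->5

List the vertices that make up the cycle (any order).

DFS with gray/black marking from 5:
5 gray
  4 gray
    3 gray
      3→5: 5 is gray → back edge
Back edge closes the cycle 5 → 4 → 3 → 5; its vertices are {3, 4, 5}.

3, 4, 5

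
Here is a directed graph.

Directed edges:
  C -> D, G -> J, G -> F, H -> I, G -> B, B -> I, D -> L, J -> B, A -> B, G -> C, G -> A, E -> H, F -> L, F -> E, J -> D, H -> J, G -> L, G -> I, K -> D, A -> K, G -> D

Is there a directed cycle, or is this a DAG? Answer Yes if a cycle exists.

DFS with white/gray/black marking, starting from L:
L gray
L black
A gray
  B gray
    I gray
    I black
  B black
  K gray
    D gray
      D→L: L black — skip
    D black
  K black
A black
C gray
  C→D: D black — skip
C black
E gray
  H gray
    H→I: I black — skip
    J gray
      J→B: B black — skip
      J→D: D black — skip
    J black
  H black
E black
F gray
  F→L: L black — skip
  F→E: E black — skip
F black
G gray
  G→I: I black — skip
  G→B: B black — skip
  G→L: L black — skip
  G→J: J black — skip
  G→D: D black — skip
  G→A: A black — skip
  G→F: F black — skip
  G→C: C black — skip
G black
Every edge goes to a white or black vertex — no back edge, so the graph is acyclic.

No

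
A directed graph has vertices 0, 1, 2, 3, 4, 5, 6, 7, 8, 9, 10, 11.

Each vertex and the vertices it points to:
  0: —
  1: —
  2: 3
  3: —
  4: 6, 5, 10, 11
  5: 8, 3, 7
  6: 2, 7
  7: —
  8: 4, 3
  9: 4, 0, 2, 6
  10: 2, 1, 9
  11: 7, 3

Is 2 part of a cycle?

No

2 lies on a cycle iff there is a path from 2 back to itself.
Exploring from 2, it never reaches itself; equivalently, its strongly connected component is a singleton.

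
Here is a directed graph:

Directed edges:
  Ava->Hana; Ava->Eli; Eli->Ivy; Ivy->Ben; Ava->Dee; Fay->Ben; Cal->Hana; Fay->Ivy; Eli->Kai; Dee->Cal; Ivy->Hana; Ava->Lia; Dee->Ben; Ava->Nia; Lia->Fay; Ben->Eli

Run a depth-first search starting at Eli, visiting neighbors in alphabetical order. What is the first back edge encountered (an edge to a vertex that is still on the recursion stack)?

DFS from Eli (visiting neighbors in alphabetical order); mark gray on enter, black on exit:
Eli gray
  Ivy gray
    Ben gray
      Ben→Eli: Eli is gray → back edge
First back edge: Ben → Eli.

Ben->Eli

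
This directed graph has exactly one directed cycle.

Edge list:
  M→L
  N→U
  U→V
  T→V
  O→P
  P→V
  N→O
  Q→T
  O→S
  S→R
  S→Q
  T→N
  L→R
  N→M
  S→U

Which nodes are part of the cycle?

DFS with gray/black marking from N:
N gray
  O gray
    S gray
      Q gray
        T gray
          V gray
          V black
          T→N: N is gray → back edge
Back edge closes the cycle N → O → S → Q → T → N; its vertices are {N, O, Q, S, T}.

N, O, Q, S, T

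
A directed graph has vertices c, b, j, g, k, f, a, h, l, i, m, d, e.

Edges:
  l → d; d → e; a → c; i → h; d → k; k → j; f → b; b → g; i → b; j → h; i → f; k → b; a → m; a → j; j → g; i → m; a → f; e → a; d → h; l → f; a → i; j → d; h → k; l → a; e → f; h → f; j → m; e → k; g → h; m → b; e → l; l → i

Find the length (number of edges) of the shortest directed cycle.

3

For each vertex v, BFS finds the shortest path from v back to v.
The shortest such closed walk is j → d → k → j, length 3.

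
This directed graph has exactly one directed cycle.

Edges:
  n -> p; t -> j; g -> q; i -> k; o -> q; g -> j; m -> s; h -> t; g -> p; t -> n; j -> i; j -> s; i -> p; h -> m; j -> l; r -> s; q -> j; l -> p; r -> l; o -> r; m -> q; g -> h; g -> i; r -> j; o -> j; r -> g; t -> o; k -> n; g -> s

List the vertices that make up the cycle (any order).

g, h, o, r, t

DFS with gray/black marking from g:
g gray
  h gray
    t gray
      j gray
        i gray
          k gray
            n gray
              p gray
              p black
            n black
          k black
          i→p: p black — skip
        i black
        s gray
        s black
        l gray
          l→p: p black — skip
        l black
      j black
      t→n: n black — skip
      o gray
        r gray
          r→l: l black — skip
          r→g: g is gray → back edge
Back edge closes the cycle g → h → t → o → r → g; its vertices are {g, h, o, r, t}.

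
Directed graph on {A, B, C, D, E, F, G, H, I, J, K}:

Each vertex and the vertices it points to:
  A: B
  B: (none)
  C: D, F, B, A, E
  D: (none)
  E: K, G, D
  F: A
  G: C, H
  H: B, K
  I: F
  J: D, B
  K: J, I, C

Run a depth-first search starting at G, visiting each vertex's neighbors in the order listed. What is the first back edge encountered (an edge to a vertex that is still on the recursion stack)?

K->C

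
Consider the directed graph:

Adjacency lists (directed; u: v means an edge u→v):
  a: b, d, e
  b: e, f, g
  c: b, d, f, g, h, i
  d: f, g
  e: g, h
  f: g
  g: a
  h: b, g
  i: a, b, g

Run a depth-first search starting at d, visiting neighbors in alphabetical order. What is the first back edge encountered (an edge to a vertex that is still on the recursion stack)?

e→g

DFS from d (visiting neighbors in alphabetical order); mark gray on enter, black on exit:
d gray
  f gray
    g gray
      a gray
        b gray
          e gray
            e→g: g is gray → back edge
First back edge: e → g.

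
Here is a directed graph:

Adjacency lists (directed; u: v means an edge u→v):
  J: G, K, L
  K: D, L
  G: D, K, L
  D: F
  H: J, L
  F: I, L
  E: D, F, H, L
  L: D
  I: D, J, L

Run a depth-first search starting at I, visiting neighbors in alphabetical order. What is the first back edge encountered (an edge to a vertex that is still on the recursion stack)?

F→I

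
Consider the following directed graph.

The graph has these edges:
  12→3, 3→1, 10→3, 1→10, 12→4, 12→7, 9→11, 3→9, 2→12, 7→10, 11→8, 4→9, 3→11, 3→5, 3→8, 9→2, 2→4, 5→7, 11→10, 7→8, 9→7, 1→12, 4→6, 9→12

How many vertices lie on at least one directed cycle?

10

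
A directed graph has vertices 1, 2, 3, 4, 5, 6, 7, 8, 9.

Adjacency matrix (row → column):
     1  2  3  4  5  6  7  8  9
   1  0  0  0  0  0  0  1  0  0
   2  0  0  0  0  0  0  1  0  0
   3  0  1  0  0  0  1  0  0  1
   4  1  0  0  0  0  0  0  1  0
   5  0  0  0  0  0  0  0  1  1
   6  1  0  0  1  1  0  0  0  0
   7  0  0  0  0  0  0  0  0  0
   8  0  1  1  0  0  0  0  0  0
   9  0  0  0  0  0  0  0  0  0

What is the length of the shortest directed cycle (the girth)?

For each vertex v, BFS finds the shortest path from v back to v.
The shortest such closed walk is 5 → 8 → 3 → 6 → 5, length 4.

4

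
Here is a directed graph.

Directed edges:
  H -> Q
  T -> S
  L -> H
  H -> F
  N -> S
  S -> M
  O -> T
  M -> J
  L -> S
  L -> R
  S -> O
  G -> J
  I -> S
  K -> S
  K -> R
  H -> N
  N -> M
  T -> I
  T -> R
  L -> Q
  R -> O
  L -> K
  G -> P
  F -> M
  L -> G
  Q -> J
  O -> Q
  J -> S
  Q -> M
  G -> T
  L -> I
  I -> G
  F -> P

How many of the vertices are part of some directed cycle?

A vertex is on a directed cycle iff it belongs to a strongly connected component of size ≥ 2 (or has a self-loop).
The vertices on cycles are {G, I, J, M, O, Q, R, S, T} — 9 in total.

9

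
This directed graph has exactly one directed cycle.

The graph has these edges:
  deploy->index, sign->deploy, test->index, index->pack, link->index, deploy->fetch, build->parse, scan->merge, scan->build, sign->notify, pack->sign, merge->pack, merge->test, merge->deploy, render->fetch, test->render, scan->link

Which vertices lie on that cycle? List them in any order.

pack, sign, index, deploy

DFS with gray/black marking from pack:
pack gray
  sign gray
    notify gray
    notify black
    deploy gray
      index gray
        index→pack: pack is gray → back edge
Back edge closes the cycle pack → sign → deploy → index → pack; its vertices are {pack, sign, index, deploy}.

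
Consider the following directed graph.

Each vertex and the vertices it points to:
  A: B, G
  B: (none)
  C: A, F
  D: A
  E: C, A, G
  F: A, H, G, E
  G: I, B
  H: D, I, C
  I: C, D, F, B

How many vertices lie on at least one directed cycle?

A vertex is on a directed cycle iff it belongs to a strongly connected component of size ≥ 2 (or has a self-loop).
The vertices on cycles are {A, C, D, E, F, G, H, I} — 8 in total.

8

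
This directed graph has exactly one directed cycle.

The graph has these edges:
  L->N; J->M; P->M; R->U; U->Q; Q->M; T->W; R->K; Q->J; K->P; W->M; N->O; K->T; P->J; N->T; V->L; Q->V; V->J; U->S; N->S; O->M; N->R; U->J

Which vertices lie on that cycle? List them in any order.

L, N, Q, R, U, V

DFS with gray/black marking from N:
N gray
  T gray
    W gray
      M gray
      M black
    W black
  T black
  O gray
    O→M: M black — skip
  O black
  R gray
    U gray
      S gray
      S black
      J gray
        J→M: M black — skip
      J black
      Q gray
        Q→J: J black — skip
        V gray
          L gray
            L→N: N is gray → back edge
Back edge closes the cycle N → R → U → Q → V → L → N; its vertices are {L, N, Q, R, U, V}.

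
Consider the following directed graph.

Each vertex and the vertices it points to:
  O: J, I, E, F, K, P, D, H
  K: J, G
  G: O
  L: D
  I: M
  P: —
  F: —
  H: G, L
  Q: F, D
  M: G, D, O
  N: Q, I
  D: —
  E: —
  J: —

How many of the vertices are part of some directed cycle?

A vertex is on a directed cycle iff it belongs to a strongly connected component of size ≥ 2 (or has a self-loop).
The vertices on cycles are {G, H, I, K, M, O} — 6 in total.

6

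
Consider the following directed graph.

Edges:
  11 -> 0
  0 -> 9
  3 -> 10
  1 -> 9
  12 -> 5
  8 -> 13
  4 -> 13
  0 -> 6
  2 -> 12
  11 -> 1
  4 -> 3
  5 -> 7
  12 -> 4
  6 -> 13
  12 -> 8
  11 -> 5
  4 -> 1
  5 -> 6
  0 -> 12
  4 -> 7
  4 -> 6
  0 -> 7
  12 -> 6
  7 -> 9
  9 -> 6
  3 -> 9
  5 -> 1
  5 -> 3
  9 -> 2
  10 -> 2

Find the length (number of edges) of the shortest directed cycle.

5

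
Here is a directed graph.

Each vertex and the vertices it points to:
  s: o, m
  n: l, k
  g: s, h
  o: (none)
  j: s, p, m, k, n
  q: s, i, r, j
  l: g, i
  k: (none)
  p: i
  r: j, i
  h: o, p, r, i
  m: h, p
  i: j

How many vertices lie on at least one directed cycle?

A vertex is on a directed cycle iff it belongs to a strongly connected component of size ≥ 2 (or has a self-loop).
The vertices on cycles are {g, h, i, j, l, m, n, p, r, s} — 10 in total.

10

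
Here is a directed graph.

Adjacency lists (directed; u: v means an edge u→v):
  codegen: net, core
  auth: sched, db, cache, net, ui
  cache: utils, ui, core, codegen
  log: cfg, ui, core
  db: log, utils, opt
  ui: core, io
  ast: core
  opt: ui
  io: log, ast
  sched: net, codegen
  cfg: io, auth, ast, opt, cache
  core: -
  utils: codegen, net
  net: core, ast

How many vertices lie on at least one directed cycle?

8

A vertex is on a directed cycle iff it belongs to a strongly connected component of size ≥ 2 (or has a self-loop).
The vertices on cycles are {db, io, ui, cfg, log, opt, auth, cache} — 8 in total.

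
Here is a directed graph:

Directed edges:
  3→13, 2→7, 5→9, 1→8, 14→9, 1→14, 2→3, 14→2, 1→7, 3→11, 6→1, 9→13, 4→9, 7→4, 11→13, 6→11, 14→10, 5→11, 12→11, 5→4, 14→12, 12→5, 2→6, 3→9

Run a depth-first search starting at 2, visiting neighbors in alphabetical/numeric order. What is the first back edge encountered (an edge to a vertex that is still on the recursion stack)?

DFS from 2 (visiting neighbors in alphabetical/numeric order); mark gray on enter, black on exit:
2 gray
  3 gray
    9 gray
      13 gray
      13 black
    9 black
    11 gray
      11→13: 13 black — skip
    11 black
    3→13: 13 black — skip
  3 black
  6 gray
    1 gray
      7 gray
        4 gray
          4→9: 9 black — skip
        4 black
      7 black
      8 gray
      8 black
      14 gray
        14→2: 2 is gray → back edge
First back edge: 14 → 2.

14→2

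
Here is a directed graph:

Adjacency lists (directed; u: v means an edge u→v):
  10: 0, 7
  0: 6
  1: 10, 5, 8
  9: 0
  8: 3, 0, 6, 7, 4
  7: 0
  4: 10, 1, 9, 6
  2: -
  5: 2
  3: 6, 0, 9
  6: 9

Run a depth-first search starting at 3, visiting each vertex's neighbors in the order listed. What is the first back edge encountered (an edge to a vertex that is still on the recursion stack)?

0->6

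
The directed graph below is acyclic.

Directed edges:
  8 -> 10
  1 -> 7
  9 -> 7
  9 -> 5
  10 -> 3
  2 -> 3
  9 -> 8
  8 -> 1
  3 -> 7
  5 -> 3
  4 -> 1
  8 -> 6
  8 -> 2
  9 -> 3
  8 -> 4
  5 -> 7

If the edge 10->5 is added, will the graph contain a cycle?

Adding 10→5 creates a cycle iff 5 can already reach 10.
Explore from 5: no path reaches 10. The graph stays acyclic.

No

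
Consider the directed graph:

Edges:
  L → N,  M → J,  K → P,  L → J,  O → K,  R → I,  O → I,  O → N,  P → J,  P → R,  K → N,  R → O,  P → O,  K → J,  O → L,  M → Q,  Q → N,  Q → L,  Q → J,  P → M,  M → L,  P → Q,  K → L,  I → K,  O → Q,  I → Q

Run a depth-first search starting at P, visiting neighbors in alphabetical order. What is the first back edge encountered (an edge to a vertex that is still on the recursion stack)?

DFS from P (visiting neighbors in alphabetical order); mark gray on enter, black on exit:
P gray
  J gray
  J black
  M gray
    M→J: J black — skip
    L gray
      L→J: J black — skip
      N gray
      N black
    L black
    Q gray
      Q→J: J black — skip
      Q→L: L black — skip
      Q→N: N black — skip
    Q black
  M black
  O gray
    I gray
      K gray
        K→J: J black — skip
        K→L: L black — skip
        K→N: N black — skip
        K→P: P is gray → back edge
First back edge: K → P.

K→P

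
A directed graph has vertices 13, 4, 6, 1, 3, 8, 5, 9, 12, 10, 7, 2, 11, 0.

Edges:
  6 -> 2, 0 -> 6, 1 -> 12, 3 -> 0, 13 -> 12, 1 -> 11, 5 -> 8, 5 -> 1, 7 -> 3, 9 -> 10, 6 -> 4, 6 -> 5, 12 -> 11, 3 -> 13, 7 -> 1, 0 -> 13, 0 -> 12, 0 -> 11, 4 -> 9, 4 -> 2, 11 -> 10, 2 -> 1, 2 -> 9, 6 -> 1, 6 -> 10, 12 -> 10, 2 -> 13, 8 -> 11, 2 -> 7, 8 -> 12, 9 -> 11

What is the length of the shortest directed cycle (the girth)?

5

For each vertex v, BFS finds the shortest path from v back to v.
The shortest such closed walk is 6 → 2 → 7 → 3 → 0 → 6, length 5.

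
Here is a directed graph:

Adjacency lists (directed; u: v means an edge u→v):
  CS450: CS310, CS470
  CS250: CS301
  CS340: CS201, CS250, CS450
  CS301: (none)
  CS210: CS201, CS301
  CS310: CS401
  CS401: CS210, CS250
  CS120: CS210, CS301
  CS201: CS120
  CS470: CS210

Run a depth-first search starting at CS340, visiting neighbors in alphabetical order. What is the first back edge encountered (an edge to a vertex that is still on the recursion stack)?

CS210→CS201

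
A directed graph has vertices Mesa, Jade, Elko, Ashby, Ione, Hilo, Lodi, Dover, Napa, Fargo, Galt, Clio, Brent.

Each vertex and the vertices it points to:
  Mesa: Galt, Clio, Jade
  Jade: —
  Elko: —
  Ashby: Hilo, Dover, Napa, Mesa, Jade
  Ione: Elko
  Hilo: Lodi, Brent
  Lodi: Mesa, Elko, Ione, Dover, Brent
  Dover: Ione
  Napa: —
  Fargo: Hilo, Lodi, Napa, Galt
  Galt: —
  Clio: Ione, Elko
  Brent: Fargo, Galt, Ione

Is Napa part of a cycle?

Napa lies on a cycle iff there is a path from Napa back to itself.
Exploring from Napa, it never reaches itself; equivalently, its strongly connected component is a singleton.

No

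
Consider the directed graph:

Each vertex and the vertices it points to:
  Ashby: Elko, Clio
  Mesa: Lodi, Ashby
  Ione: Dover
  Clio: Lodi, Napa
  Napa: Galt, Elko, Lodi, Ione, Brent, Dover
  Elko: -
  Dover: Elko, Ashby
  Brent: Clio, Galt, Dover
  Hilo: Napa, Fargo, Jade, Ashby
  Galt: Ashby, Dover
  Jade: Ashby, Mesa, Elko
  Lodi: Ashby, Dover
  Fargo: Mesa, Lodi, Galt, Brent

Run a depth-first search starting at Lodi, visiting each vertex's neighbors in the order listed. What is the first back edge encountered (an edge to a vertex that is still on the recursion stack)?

Clio->Lodi

DFS from Lodi (visiting each vertex's neighbors in the order listed); mark gray on enter, black on exit:
Lodi gray
  Ashby gray
    Elko gray
    Elko black
    Clio gray
      Clio→Lodi: Lodi is gray → back edge
First back edge: Clio → Lodi.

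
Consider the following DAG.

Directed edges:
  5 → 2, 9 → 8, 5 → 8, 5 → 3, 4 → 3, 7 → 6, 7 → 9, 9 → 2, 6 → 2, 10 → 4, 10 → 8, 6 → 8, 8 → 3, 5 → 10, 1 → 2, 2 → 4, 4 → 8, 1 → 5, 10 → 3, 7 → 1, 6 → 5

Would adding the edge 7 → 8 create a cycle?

No

Adding 7→8 creates a cycle iff 8 can already reach 7.
Explore from 8: no path reaches 7. The graph stays acyclic.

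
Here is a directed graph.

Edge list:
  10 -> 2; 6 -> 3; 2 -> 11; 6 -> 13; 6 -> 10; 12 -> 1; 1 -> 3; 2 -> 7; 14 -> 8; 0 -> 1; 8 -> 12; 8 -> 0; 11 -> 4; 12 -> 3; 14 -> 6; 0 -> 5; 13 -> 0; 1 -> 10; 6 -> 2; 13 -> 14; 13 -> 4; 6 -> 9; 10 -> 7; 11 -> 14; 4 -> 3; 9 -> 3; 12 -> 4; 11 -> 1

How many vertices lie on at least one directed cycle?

10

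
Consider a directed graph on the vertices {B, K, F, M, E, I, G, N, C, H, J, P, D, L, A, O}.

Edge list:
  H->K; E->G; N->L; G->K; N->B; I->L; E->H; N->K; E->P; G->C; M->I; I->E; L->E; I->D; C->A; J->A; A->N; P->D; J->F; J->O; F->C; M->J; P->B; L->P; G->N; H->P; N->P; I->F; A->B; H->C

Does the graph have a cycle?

Yes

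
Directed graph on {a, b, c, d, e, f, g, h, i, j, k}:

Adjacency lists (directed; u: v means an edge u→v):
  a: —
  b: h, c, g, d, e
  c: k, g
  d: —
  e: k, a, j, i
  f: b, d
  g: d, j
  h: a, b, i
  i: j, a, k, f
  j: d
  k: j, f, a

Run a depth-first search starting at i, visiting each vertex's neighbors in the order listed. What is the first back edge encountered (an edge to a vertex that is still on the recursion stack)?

DFS from i (visiting each vertex's neighbors in the order listed); mark gray on enter, black on exit:
i gray
  j gray
    d gray
    d black
  j black
  a gray
  a black
  k gray
    k→j: j black — skip
    f gray
      b gray
        h gray
          h→a: a black — skip
          h→b: b is gray → back edge
First back edge: h → b.

h→b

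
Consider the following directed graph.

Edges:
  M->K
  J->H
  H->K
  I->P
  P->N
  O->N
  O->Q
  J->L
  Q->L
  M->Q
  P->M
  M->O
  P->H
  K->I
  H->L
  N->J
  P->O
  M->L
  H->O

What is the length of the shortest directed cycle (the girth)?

4

For each vertex v, BFS finds the shortest path from v back to v.
The shortest such closed walk is P → H → K → I → P, length 4.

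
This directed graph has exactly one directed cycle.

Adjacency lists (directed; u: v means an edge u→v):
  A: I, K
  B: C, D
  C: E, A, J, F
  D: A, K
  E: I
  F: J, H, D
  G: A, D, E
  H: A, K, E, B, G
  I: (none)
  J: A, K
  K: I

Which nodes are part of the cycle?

B, C, F, H

DFS with gray/black marking from B:
B gray
  C gray
    E gray
      I gray
      I black
    E black
    A gray
      A→I: I black — skip
      K gray
        K→I: I black — skip
      K black
    A black
    J gray
      J→A: A black — skip
      J→K: K black — skip
    J black
    F gray
      F→J: J black — skip
      H gray
        H→A: A black — skip
        H→K: K black — skip
        H→E: E black — skip
        H→B: B is gray → back edge
Back edge closes the cycle B → C → F → H → B; its vertices are {B, C, F, H}.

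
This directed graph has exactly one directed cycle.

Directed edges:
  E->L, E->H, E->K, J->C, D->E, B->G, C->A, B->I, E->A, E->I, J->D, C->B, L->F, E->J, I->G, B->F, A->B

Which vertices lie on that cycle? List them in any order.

D, E, J

DFS with gray/black marking from E:
E gray
  H gray
  H black
  K gray
  K black
  L gray
    F gray
    F black
  L black
  J gray
    C gray
      A gray
        B gray
          B→F: F black — skip
          I gray
            G gray
            G black
          I black
          B→G: G black — skip
        B black
      A black
      C→B: B black — skip
    C black
    D gray
      D→E: E is gray → back edge
Back edge closes the cycle E → J → D → E; its vertices are {D, E, J}.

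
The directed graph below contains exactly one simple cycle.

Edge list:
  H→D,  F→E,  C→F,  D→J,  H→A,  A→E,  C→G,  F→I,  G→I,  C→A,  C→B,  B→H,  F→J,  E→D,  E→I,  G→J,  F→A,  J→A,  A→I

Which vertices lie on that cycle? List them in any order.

A, D, E, J

DFS with gray/black marking from E:
E gray
  D gray
    J gray
      A gray
        I gray
        I black
        A→E: E is gray → back edge
Back edge closes the cycle E → D → J → A → E; its vertices are {A, D, E, J}.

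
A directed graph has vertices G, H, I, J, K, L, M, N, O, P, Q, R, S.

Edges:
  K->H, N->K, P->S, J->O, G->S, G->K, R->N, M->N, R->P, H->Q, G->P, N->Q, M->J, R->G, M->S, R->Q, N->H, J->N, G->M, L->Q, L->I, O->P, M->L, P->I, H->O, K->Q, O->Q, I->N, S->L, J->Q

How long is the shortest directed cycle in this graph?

5

For each vertex v, BFS finds the shortest path from v back to v.
The shortest such closed walk is P → I → N → H → O → P, length 5.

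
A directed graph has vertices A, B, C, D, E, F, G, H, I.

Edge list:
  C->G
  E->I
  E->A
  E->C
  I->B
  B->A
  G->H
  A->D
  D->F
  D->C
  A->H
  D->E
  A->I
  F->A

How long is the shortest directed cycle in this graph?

For each vertex v, BFS finds the shortest path from v back to v.
The shortest such closed walk is D → E → A → D, length 3.

3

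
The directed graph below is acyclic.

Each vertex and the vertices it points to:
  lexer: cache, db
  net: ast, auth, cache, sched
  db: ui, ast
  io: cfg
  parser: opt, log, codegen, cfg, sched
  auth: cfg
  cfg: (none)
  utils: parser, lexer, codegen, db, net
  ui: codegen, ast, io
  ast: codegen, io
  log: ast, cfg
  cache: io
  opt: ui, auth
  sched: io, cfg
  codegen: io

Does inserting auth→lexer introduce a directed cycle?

Adding auth→lexer creates a cycle iff lexer can already reach auth.
Explore from lexer: no path reaches auth. The graph stays acyclic.

No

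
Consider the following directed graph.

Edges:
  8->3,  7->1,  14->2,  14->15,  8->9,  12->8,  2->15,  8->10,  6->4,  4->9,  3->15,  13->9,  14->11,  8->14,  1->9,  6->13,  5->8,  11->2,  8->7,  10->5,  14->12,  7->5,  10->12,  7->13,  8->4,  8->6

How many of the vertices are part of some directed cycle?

6

A vertex is on a directed cycle iff it belongs to a strongly connected component of size ≥ 2 (or has a self-loop).
The vertices on cycles are {5, 7, 8, 10, 12, 14} — 6 in total.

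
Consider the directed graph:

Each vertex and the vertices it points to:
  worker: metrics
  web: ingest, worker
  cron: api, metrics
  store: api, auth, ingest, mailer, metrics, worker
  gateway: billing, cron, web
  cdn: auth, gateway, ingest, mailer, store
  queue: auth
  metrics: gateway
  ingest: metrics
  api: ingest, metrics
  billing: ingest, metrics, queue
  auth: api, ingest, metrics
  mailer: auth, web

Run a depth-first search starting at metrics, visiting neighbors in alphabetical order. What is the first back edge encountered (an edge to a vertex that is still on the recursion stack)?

DFS from metrics (visiting neighbors in alphabetical order); mark gray on enter, black on exit:
metrics gray
  gateway gray
    billing gray
      ingest gray
        ingest→metrics: metrics is gray → back edge
First back edge: ingest → metrics.

ingest→metrics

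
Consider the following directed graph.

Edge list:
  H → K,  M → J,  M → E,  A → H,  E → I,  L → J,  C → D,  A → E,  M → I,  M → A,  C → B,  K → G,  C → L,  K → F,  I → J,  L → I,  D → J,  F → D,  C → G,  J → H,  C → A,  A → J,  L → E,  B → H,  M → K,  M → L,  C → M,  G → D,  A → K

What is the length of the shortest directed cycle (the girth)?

For each vertex v, BFS finds the shortest path from v back to v.
The shortest such closed walk is K → G → D → J → H → K, length 5.

5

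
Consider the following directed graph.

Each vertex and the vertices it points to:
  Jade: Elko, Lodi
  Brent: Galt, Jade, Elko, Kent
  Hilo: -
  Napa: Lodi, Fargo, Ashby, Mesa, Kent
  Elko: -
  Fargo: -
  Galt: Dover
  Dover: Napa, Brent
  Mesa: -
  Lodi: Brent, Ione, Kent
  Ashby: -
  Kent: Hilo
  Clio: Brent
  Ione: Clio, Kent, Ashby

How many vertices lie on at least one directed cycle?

8

A vertex is on a directed cycle iff it belongs to a strongly connected component of size ≥ 2 (or has a self-loop).
The vertices on cycles are {Clio, Galt, Ione, Jade, Lodi, Napa, Brent, Dover} — 8 in total.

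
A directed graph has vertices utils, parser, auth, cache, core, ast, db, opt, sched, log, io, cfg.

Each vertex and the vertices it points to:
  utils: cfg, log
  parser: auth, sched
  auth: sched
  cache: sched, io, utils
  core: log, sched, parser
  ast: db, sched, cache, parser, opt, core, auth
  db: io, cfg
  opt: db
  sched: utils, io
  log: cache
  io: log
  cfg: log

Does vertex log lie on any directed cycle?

Yes

log is on a cycle iff log can reach itself via ≥1 edge.
log → cache → io → log — yes.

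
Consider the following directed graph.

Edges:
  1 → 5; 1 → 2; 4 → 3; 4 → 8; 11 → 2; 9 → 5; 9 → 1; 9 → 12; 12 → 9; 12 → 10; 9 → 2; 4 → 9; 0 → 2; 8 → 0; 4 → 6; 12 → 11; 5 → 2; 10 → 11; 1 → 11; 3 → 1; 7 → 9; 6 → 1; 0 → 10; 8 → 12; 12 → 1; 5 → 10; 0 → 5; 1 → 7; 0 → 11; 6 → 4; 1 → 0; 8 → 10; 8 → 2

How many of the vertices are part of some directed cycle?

6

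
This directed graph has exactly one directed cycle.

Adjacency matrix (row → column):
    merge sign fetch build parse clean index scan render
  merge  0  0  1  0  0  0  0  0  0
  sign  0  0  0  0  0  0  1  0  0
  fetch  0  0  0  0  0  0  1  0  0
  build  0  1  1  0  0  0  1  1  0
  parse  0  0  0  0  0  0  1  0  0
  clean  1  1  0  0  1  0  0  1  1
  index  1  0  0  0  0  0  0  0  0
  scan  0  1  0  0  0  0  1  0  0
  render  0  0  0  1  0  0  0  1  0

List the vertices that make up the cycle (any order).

fetch, index, merge

DFS with gray/black marking from merge:
merge gray
  fetch gray
    index gray
      index→merge: merge is gray → back edge
Back edge closes the cycle merge → fetch → index → merge; its vertices are {fetch, index, merge}.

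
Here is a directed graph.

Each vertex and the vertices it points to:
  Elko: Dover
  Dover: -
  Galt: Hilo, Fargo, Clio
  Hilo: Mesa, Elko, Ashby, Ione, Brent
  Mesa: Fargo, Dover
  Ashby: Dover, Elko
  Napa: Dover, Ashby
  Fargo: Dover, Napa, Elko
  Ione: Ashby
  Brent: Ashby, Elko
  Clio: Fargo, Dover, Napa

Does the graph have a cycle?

No

DFS with white/gray/black marking, starting from Ione:
Ione gray
  Ashby gray
    Dover gray
    Dover black
    Elko gray
      Elko→Dover: Dover black — skip
    Elko black
  Ashby black
Ione black
Galt gray
  Hilo gray
    Mesa gray
      Fargo gray
        Fargo→Dover: Dover black — skip
        Napa gray
          Napa→Dover: Dover black — skip
          Napa→Ashby: Ashby black — skip
        Napa black
        Fargo→Elko: Elko black — skip
      Fargo black
      Mesa→Dover: Dover black — skip
    Mesa black
    Hilo→Elko: Elko black — skip
    Hilo→Ashby: Ashby black — skip
    Hilo→Ione: Ione black — skip
    Brent gray
      Brent→Ashby: Ashby black — skip
      Brent→Elko: Elko black — skip
    Brent black
  Hilo black
  Galt→Fargo: Fargo black — skip
  Clio gray
    Clio→Fargo: Fargo black — skip
    Clio→Dover: Dover black — skip
    Clio→Napa: Napa black — skip
  Clio black
Galt black
Every edge goes to a white or black vertex — no back edge, so the graph is acyclic.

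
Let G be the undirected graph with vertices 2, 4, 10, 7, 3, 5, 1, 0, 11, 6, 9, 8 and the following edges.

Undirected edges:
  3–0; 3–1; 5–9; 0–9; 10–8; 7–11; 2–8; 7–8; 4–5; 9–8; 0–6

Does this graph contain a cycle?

No

DFS, tracking each vertex's parent; an edge to a visited non-parent vertex closes a cycle.
Start from 3:
visit 3 (parent –)
  visit 0 (parent 3)
    0–3: parent, skip
    visit 9 (parent 0)
      visit 5 (parent 9)
        visit 4 (parent 5)
          4–5: parent, skip
        5–9: parent, skip
      9–0: parent, skip
      visit 8 (parent 9)
        visit 2 (parent 8)
          2–8: parent, skip
        visit 7 (parent 8)
          visit 11 (parent 7)
            11–7: parent, skip
          7–8: parent, skip
        visit 10 (parent 8)
          10–8: parent, skip
        8–9: parent, skip
    visit 6 (parent 0)
      6–0: parent, skip
  visit 1 (parent 3)
    1–3: parent, skip
No non-parent visited neighbor found — the graph is a forest.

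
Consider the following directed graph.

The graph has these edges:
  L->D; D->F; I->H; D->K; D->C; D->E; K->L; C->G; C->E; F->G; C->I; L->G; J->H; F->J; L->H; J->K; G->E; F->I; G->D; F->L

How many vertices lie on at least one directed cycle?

7

A vertex is on a directed cycle iff it belongs to a strongly connected component of size ≥ 2 (or has a self-loop).
The vertices on cycles are {C, D, F, G, J, K, L} — 7 in total.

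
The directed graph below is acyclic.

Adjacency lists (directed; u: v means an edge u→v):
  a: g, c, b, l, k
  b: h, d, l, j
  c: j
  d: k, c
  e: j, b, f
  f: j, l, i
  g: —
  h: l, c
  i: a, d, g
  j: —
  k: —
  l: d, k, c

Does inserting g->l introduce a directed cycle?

No

Adding g→l creates a cycle iff l can already reach g.
Explore from l: no path reaches g. The graph stays acyclic.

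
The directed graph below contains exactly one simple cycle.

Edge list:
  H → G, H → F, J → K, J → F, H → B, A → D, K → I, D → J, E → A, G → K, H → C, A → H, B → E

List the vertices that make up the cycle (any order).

A, B, E, H

DFS with gray/black marking from A:
A gray
  H gray
    F gray
    F black
    C gray
    C black
    G gray
      K gray
        I gray
        I black
      K black
    G black
    B gray
      E gray
        E→A: A is gray → back edge
Back edge closes the cycle A → H → B → E → A; its vertices are {A, B, E, H}.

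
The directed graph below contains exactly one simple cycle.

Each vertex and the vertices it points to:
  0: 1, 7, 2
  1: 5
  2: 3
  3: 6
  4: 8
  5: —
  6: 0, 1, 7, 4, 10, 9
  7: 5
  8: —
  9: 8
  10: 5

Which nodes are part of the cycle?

DFS with gray/black marking from 6:
6 gray
  0 gray
    1 gray
      5 gray
      5 black
    1 black
    7 gray
      7→5: 5 black — skip
    7 black
    2 gray
      3 gray
        3→6: 6 is gray → back edge
Back edge closes the cycle 6 → 0 → 2 → 3 → 6; its vertices are {0, 2, 3, 6}.

0, 2, 3, 6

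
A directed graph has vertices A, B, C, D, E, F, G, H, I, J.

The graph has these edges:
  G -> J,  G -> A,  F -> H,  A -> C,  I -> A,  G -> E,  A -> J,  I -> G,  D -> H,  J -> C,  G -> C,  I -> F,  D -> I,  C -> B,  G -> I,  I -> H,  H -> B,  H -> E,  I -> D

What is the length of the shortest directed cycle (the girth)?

For each vertex v, BFS finds the shortest path from v back to v.
The shortest such closed walk is I → G → I, length 2.

2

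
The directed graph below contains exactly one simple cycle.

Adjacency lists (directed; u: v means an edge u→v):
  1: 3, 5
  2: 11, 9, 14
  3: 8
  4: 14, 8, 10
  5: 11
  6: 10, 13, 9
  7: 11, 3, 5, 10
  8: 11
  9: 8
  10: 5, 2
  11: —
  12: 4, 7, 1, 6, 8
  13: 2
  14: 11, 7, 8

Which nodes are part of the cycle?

2, 7, 10, 14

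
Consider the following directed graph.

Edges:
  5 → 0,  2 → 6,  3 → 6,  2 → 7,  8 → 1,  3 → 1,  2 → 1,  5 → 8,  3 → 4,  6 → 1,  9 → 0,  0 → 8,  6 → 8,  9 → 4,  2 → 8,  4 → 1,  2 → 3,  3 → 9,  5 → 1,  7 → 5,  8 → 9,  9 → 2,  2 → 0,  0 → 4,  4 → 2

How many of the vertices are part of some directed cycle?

9

A vertex is on a directed cycle iff it belongs to a strongly connected component of size ≥ 2 (or has a self-loop).
The vertices on cycles are {0, 2, 3, 4, 5, 6, 7, 8, 9} — 9 in total.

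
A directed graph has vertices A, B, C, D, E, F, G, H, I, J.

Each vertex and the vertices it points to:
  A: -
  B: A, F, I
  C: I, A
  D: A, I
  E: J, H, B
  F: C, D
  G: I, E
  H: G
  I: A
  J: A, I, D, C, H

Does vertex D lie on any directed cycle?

No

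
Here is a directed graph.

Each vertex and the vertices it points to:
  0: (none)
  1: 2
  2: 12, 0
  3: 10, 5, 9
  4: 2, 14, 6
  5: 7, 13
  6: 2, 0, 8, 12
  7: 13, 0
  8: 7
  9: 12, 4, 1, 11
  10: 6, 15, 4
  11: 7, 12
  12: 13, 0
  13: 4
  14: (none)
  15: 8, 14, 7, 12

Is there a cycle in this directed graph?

DFS with white/gray/black marking, starting from 5:
5 gray
  7 gray
    13 gray
      4 gray
        2 gray
          12 gray
            12→13: 13 is gray → back edge
Back edge found, so a cycle exists: 13 → 4 → 2 → 12 → 13.

Yes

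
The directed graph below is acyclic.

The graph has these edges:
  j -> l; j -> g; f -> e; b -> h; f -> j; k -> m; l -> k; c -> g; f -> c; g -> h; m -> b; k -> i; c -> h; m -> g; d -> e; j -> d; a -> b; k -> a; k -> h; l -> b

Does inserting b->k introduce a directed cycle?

Yes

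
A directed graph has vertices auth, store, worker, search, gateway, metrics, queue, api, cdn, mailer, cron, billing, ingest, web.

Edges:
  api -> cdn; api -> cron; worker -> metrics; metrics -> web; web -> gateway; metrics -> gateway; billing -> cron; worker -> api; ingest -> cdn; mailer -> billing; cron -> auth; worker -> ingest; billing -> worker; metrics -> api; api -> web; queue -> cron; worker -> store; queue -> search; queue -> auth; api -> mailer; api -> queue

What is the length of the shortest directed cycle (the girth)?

4

For each vertex v, BFS finds the shortest path from v back to v.
The shortest such closed walk is worker → api → mailer → billing → worker, length 4.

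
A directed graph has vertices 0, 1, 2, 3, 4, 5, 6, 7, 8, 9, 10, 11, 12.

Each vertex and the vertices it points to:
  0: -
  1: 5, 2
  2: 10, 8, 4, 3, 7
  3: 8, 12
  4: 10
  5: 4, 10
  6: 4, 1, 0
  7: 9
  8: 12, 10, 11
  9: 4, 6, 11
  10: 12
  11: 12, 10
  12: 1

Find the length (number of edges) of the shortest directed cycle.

For each vertex v, BFS finds the shortest path from v back to v.
The shortest such closed walk is 1 → 5 → 10 → 12 → 1, length 4.

4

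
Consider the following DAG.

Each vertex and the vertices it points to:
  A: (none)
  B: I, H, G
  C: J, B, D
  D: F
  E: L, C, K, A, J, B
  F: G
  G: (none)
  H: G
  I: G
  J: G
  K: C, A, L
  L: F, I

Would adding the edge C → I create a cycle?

Adding C→I creates a cycle iff I can already reach C.
Explore from I: no path reaches C. The graph stays acyclic.

No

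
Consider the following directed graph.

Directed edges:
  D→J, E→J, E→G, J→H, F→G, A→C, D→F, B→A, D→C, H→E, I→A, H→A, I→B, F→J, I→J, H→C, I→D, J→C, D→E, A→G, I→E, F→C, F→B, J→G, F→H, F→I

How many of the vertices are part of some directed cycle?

A vertex is on a directed cycle iff it belongs to a strongly connected component of size ≥ 2 (or has a self-loop).
The vertices on cycles are {D, E, F, H, I, J} — 6 in total.

6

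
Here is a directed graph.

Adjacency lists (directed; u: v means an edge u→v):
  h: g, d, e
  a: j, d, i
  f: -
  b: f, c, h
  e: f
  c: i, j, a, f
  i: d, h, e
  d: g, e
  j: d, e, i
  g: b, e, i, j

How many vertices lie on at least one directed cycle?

8

A vertex is on a directed cycle iff it belongs to a strongly connected component of size ≥ 2 (or has a self-loop).
The vertices on cycles are {a, b, c, d, g, h, i, j} — 8 in total.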